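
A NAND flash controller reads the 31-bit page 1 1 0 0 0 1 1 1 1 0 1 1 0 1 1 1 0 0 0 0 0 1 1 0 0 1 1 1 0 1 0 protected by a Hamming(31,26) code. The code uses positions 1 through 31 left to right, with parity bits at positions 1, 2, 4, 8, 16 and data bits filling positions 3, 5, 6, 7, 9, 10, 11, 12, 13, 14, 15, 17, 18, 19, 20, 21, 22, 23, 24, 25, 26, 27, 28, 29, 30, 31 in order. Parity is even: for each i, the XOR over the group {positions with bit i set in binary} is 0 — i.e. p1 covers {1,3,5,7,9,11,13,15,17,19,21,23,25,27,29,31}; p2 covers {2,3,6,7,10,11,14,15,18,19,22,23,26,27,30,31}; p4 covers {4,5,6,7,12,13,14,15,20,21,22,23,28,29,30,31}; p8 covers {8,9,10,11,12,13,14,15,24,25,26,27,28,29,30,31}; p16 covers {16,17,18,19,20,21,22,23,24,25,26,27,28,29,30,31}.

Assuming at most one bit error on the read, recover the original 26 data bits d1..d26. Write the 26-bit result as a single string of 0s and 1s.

s1 (pos 1,3,5,7,9,11,13,15,17,19,21,23,25,27,29,31): 1⊕0⊕0⊕1⊕1⊕1⊕0⊕1⊕0⊕0⊕0⊕1⊕0⊕1⊕0⊕0 = 1
s2 (pos 2,3,6,7,10,11,14,15,18,19,22,23,26,27,30,31): 1⊕0⊕1⊕1⊕0⊕1⊕1⊕1⊕0⊕0⊕1⊕1⊕1⊕1⊕1⊕0 = 1
s4 (pos 4,5,6,7,12,13,14,15,20,21,22,23,28,29,30,31): 0⊕0⊕1⊕1⊕1⊕0⊕1⊕1⊕0⊕0⊕1⊕1⊕1⊕0⊕1⊕0 = 1
s8 (pos 8,9,10,11,12,13,14,15,24,25,26,27,28,29,30,31): 1⊕1⊕0⊕1⊕1⊕0⊕1⊕1⊕0⊕0⊕1⊕1⊕1⊕0⊕1⊕0 = 0
s16 (pos 16,17,18,19,20,21,22,23,24,25,26,27,28,29,30,31): 1⊕0⊕0⊕0⊕0⊕0⊕1⊕1⊕0⊕0⊕1⊕1⊕1⊕0⊕1⊕0 = 1
Syndrome s16…s1 = 10111 → error at position 23.
Flip position 23: 1100011110110111000001100111010 → 1100011110110111000001000111010
Read data bits from positions 3,5,6,7,9,10,11,12,13,14,15,17,18,19,20,21,22,23,24,25,26,27,28,29,30,31: 00111011011000001000111010

00111011011000001000111010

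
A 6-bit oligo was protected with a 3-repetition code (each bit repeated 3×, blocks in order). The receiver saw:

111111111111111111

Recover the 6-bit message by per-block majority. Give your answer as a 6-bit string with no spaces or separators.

Block 1 (111): 3 ones → 1
Block 2 (111): 3 ones → 1
Block 3 (111): 3 ones → 1
Block 4 (111): 3 ones → 1
Block 5 (111): 3 ones → 1
Block 6 (111): 3 ones → 1

111111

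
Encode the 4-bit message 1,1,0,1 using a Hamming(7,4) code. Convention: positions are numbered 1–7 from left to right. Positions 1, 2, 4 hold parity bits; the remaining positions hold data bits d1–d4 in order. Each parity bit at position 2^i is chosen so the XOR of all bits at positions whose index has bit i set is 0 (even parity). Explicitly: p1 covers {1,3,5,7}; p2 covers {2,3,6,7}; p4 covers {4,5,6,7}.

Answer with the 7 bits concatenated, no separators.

Place data at non-parity positions: p1 p2 1 p4 1 0 1
p1 (pos 1,3,5,7): XOR of data positions = 1⊕1⊕1 = 1
p2 (pos 2,3,6,7): XOR of data positions = 1⊕0⊕1 = 0
p4 (pos 4,5,6,7): XOR of data positions = 1⊕0⊕1 = 0
Codeword: 1010101

1010101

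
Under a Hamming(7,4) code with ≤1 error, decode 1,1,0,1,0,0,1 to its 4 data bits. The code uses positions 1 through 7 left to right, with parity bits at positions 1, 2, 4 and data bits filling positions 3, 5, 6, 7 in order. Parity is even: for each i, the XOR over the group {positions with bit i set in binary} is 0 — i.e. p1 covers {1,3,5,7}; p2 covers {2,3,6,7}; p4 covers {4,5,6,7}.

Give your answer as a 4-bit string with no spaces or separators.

0001

s1 (pos 1,3,5,7): 1⊕0⊕0⊕1 = 0
s2 (pos 2,3,6,7): 1⊕0⊕0⊕1 = 0
s4 (pos 4,5,6,7): 1⊕0⊕0⊕1 = 0
Syndrome s4…s1 = 000 → no error.
Read data bits from positions 3,5,6,7: 0001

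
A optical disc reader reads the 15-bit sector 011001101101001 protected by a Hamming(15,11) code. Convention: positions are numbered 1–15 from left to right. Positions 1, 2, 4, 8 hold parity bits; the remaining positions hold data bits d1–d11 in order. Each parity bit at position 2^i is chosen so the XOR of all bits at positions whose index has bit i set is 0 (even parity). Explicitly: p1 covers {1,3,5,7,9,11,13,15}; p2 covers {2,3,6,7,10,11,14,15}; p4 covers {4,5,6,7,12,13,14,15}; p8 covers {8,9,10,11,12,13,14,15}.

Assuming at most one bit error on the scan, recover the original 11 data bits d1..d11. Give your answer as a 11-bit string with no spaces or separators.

10111101001

s1 (pos 1,3,5,7,9,11,13,15): 0⊕1⊕0⊕1⊕1⊕0⊕0⊕1 = 0
s2 (pos 2,3,6,7,10,11,14,15): 1⊕1⊕1⊕1⊕1⊕0⊕0⊕1 = 0
s4 (pos 4,5,6,7,12,13,14,15): 0⊕0⊕1⊕1⊕1⊕0⊕0⊕1 = 0
s8 (pos 8,9,10,11,12,13,14,15): 0⊕1⊕1⊕0⊕1⊕0⊕0⊕1 = 0
Syndrome s8…s1 = 0000 → no error.
Read data bits from positions 3,5,6,7,9,10,11,12,13,14,15: 10111101001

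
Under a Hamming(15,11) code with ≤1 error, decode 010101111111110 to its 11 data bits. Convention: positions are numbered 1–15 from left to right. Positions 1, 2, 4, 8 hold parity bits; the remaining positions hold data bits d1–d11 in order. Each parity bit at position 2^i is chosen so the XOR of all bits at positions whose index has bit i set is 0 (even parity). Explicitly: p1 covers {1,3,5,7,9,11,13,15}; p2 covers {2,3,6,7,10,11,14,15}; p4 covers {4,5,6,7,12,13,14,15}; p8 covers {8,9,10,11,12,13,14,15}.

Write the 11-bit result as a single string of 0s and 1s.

00111111110

s1 (pos 1,3,5,7,9,11,13,15): 0⊕0⊕0⊕1⊕1⊕1⊕1⊕0 = 0
s2 (pos 2,3,6,7,10,11,14,15): 1⊕0⊕1⊕1⊕1⊕1⊕1⊕0 = 0
s4 (pos 4,5,6,7,12,13,14,15): 1⊕0⊕1⊕1⊕1⊕1⊕1⊕0 = 0
s8 (pos 8,9,10,11,12,13,14,15): 1⊕1⊕1⊕1⊕1⊕1⊕1⊕0 = 1
Syndrome s8…s1 = 1000 → error at position 8.
Flip position 8: 010101111111110 → 010101101111110
Read data bits from positions 3,5,6,7,9,10,11,12,13,14,15: 00111111110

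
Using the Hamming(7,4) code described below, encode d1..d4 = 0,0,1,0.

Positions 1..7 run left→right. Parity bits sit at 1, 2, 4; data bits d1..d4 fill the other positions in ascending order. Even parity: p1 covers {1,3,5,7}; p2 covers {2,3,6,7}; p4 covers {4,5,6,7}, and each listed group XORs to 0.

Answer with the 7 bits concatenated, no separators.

0101010

Place data at non-parity positions: p1 p2 0 p4 0 1 0
p1 (pos 1,3,5,7): XOR of data positions = 0⊕0⊕0 = 0
p2 (pos 2,3,6,7): XOR of data positions = 0⊕1⊕0 = 1
p4 (pos 4,5,6,7): XOR of data positions = 0⊕1⊕0 = 1
Codeword: 0101010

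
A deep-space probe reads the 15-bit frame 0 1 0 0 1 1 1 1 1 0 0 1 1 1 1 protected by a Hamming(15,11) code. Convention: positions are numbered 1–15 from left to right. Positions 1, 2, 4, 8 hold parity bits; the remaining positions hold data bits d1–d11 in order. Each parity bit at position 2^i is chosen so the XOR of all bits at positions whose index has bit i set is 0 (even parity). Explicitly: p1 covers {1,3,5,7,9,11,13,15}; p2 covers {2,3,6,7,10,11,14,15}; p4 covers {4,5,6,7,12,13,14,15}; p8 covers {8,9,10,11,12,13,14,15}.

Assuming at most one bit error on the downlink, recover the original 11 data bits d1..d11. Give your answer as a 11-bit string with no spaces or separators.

s1 (pos 1,3,5,7,9,11,13,15): 0⊕0⊕1⊕1⊕1⊕0⊕1⊕1 = 1
s2 (pos 2,3,6,7,10,11,14,15): 1⊕0⊕1⊕1⊕0⊕0⊕1⊕1 = 1
s4 (pos 4,5,6,7,12,13,14,15): 0⊕1⊕1⊕1⊕1⊕1⊕1⊕1 = 1
s8 (pos 8,9,10,11,12,13,14,15): 1⊕1⊕0⊕0⊕1⊕1⊕1⊕1 = 0
Syndrome s8…s1 = 0111 → error at position 7.
Flip position 7: 010011111001111 → 010011011001111
Read data bits from positions 3,5,6,7,9,10,11,12,13,14,15: 01101001111

01101001111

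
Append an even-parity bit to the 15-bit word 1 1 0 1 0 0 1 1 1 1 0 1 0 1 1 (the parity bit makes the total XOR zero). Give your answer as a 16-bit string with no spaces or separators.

XOR of the 15 data bits: 1⊕1⊕0⊕1⊕0⊕0⊕1⊕1⊕1⊕1⊕0⊕1⊕0⊕1⊕1 = 0
Parity bit = 0 (so all 16 bits XOR to 0).

1101001111010110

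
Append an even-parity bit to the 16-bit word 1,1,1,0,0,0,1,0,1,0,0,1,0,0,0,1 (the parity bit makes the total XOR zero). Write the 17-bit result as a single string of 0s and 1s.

11100010100100011

XOR of the 16 data bits: 1⊕1⊕1⊕0⊕0⊕0⊕1⊕0⊕1⊕0⊕0⊕1⊕0⊕0⊕0⊕1 = 1
Parity bit = 1 (so all 17 bits XOR to 0).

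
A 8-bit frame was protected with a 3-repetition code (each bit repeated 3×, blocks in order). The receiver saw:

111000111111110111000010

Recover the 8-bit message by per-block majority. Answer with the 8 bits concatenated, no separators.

10111100

Block 1 (111): 3 ones → 1
Block 2 (000): 0 ones → 0
Block 3 (111): 3 ones → 1
Block 4 (111): 3 ones → 1
Block 5 (110): 2 ones → 1
Block 6 (111): 3 ones → 1
Block 7 (000): 0 ones → 0
Block 8 (010): 1 one → 0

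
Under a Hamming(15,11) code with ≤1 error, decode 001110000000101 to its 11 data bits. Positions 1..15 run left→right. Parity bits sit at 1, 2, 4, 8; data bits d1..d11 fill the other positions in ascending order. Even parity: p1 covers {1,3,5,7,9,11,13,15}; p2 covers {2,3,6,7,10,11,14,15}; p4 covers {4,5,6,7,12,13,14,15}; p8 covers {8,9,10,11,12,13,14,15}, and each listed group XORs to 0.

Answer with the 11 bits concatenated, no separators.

11000000101

s1 (pos 1,3,5,7,9,11,13,15): 0⊕1⊕1⊕0⊕0⊕0⊕1⊕1 = 0
s2 (pos 2,3,6,7,10,11,14,15): 0⊕1⊕0⊕0⊕0⊕0⊕0⊕1 = 0
s4 (pos 4,5,6,7,12,13,14,15): 1⊕1⊕0⊕0⊕0⊕1⊕0⊕1 = 0
s8 (pos 8,9,10,11,12,13,14,15): 0⊕0⊕0⊕0⊕0⊕1⊕0⊕1 = 0
Syndrome s8…s1 = 0000 → no error.
Read data bits from positions 3,5,6,7,9,10,11,12,13,14,15: 11000000101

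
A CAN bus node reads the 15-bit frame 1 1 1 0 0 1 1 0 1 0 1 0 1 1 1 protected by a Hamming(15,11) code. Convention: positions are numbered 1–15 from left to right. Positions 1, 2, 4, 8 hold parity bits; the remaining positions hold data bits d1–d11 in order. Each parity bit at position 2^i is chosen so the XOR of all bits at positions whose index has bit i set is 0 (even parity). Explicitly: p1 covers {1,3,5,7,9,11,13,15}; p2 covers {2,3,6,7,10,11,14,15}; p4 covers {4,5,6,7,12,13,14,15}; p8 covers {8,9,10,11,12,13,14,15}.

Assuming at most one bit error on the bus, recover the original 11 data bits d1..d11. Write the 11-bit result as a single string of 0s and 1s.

s1 (pos 1,3,5,7,9,11,13,15): 1⊕1⊕0⊕1⊕1⊕1⊕1⊕1 = 1
s2 (pos 2,3,6,7,10,11,14,15): 1⊕1⊕1⊕1⊕0⊕1⊕1⊕1 = 1
s4 (pos 4,5,6,7,12,13,14,15): 0⊕0⊕1⊕1⊕0⊕1⊕1⊕1 = 1
s8 (pos 8,9,10,11,12,13,14,15): 0⊕1⊕0⊕1⊕0⊕1⊕1⊕1 = 1
Syndrome s8…s1 = 1111 → error at position 15.
Flip position 15: 111001101010111 → 111001101010110
Read data bits from positions 3,5,6,7,9,10,11,12,13,14,15: 10111010110

10111010110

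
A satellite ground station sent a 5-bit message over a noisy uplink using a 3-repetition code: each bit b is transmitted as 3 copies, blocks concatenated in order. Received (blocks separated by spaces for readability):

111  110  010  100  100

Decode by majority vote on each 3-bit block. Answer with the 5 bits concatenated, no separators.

Block 1 (111): 3 ones → 1
Block 2 (110): 2 ones → 1
Block 3 (010): 1 one → 0
Block 4 (100): 1 one → 0
Block 5 (100): 1 one → 0

11000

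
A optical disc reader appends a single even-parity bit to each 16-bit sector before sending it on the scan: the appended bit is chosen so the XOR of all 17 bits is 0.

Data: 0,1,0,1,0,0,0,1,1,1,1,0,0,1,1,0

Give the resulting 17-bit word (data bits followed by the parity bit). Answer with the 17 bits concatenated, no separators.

01010001111001100

XOR of the 16 data bits: 0⊕1⊕0⊕1⊕0⊕0⊕0⊕1⊕1⊕1⊕1⊕0⊕0⊕1⊕1⊕0 = 0
Parity bit = 0 (so all 17 bits XOR to 0).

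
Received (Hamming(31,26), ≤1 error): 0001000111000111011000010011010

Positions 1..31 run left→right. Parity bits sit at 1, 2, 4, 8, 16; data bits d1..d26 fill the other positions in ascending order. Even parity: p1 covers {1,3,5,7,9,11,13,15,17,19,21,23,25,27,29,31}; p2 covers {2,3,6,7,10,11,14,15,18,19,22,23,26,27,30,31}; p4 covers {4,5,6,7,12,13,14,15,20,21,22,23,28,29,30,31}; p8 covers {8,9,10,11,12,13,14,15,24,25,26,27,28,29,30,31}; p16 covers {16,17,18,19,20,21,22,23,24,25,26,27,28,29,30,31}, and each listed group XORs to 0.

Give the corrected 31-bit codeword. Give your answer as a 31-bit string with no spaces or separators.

s1 (pos 1,3,5,7,9,11,13,15,17,19,21,23,25,27,29,31): 0⊕0⊕0⊕0⊕1⊕0⊕0⊕1⊕0⊕1⊕0⊕0⊕0⊕1⊕0⊕0 = 0
s2 (pos 2,3,6,7,10,11,14,15,18,19,22,23,26,27,30,31): 0⊕0⊕0⊕0⊕1⊕0⊕1⊕1⊕1⊕1⊕0⊕0⊕0⊕1⊕1⊕0 = 1
s4 (pos 4,5,6,7,12,13,14,15,20,21,22,23,28,29,30,31): 1⊕0⊕0⊕0⊕0⊕0⊕1⊕1⊕0⊕0⊕0⊕0⊕1⊕0⊕1⊕0 = 1
s8 (pos 8,9,10,11,12,13,14,15,24,25,26,27,28,29,30,31): 1⊕1⊕1⊕0⊕0⊕0⊕1⊕1⊕1⊕0⊕0⊕1⊕1⊕0⊕1⊕0 = 1
s16 (pos 16,17,18,19,20,21,22,23,24,25,26,27,28,29,30,31): 1⊕0⊕1⊕1⊕0⊕0⊕0⊕0⊕1⊕0⊕0⊕1⊕1⊕0⊕1⊕0 = 1
Syndrome s16…s1 = 11110 → error at position 30.
Flip position 30: 0001000111000111011000010011010 → 0001000111000111011000010011000

0001000111000111011000010011000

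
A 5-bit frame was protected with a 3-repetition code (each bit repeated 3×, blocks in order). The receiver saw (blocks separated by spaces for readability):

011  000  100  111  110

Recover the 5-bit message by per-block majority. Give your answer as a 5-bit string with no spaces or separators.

10011

Block 1 (011): 2 ones → 1
Block 2 (000): 0 ones → 0
Block 3 (100): 1 one → 0
Block 4 (111): 3 ones → 1
Block 5 (110): 2 ones → 1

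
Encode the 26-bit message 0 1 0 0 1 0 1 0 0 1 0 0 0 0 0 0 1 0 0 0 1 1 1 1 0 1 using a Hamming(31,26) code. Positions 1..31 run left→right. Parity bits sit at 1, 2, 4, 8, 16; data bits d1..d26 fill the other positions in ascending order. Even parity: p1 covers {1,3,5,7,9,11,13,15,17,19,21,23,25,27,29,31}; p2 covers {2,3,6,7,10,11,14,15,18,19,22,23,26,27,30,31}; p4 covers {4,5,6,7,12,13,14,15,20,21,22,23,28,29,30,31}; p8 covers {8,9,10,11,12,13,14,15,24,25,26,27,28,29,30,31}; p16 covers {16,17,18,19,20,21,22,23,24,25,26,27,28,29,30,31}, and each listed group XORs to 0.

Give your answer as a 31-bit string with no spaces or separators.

0000100010100100000001000111101

Place data at non-parity positions: p1 p2 0 p4 1 0 0 p8 1 0 1 0 0 1 0 p16 0 0 0 0 0 1 0 0 0 1 1 1 1 0 1
p1 (pos 1,3,5,7,9,11,13,15,17,19,21,23,25,27,29,31): XOR of data positions = 0⊕1⊕0⊕1⊕1⊕0⊕0⊕0⊕0⊕0⊕0⊕0⊕1⊕1⊕1 = 0
p2 (pos 2,3,6,7,10,11,14,15,18,19,22,23,26,27,30,31): XOR of data positions = 0⊕0⊕0⊕0⊕1⊕1⊕0⊕0⊕0⊕1⊕0⊕1⊕1⊕0⊕1 = 0
p4 (pos 4,5,6,7,12,13,14,15,20,21,22,23,28,29,30,31): XOR of data positions = 1⊕0⊕0⊕0⊕0⊕1⊕0⊕0⊕0⊕1⊕0⊕1⊕1⊕0⊕1 = 0
p8 (pos 8,9,10,11,12,13,14,15,24,25,26,27,28,29,30,31): XOR of data positions = 1⊕0⊕1⊕0⊕0⊕1⊕0⊕0⊕0⊕1⊕1⊕1⊕1⊕0⊕1 = 0
p16 (pos 16,17,18,19,20,21,22,23,24,25,26,27,28,29,30,31): XOR of data positions = 0⊕0⊕0⊕0⊕0⊕1⊕0⊕0⊕0⊕1⊕1⊕1⊕1⊕0⊕1 = 0
Codeword: 0000100010100100000001000111101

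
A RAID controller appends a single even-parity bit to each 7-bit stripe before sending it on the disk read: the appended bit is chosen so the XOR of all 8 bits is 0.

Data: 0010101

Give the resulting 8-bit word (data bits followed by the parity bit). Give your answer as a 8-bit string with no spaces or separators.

00101011

XOR of the 7 data bits: 0⊕0⊕1⊕0⊕1⊕0⊕1 = 1
Parity bit = 1 (so all 8 bits XOR to 0).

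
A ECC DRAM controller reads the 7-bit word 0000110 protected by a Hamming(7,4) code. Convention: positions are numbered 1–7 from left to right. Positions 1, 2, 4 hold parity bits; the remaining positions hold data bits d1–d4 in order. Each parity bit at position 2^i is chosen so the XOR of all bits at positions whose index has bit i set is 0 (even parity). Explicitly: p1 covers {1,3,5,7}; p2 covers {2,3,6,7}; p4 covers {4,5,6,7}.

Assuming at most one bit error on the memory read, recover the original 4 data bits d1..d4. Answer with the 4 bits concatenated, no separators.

1110

s1 (pos 1,3,5,7): 0⊕0⊕1⊕0 = 1
s2 (pos 2,3,6,7): 0⊕0⊕1⊕0 = 1
s4 (pos 4,5,6,7): 0⊕1⊕1⊕0 = 0
Syndrome s4…s1 = 011 → error at position 3.
Flip position 3: 0000110 → 0010110
Read data bits from positions 3,5,6,7: 1110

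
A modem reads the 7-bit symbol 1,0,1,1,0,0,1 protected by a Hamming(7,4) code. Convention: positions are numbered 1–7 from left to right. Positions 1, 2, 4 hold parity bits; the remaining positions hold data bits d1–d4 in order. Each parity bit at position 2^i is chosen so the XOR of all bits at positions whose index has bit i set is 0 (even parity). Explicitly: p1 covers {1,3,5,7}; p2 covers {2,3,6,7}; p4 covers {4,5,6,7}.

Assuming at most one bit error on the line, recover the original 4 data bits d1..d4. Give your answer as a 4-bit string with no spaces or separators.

s1 (pos 1,3,5,7): 1⊕1⊕0⊕1 = 1
s2 (pos 2,3,6,7): 0⊕1⊕0⊕1 = 0
s4 (pos 4,5,6,7): 1⊕0⊕0⊕1 = 0
Syndrome s4…s1 = 001 → error at position 1.
Flip position 1: 1011001 → 0011001
Read data bits from positions 3,5,6,7: 1001

1001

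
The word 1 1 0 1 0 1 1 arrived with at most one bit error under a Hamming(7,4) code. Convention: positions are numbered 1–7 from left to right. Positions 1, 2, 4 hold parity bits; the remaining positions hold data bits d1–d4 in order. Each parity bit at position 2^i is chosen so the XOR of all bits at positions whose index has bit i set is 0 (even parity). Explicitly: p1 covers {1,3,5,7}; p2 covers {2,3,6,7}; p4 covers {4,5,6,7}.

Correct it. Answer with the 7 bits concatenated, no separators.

1101001

s1 (pos 1,3,5,7): 1⊕0⊕0⊕1 = 0
s2 (pos 2,3,6,7): 1⊕0⊕1⊕1 = 1
s4 (pos 4,5,6,7): 1⊕0⊕1⊕1 = 1
Syndrome s4…s1 = 110 → error at position 6.
Flip position 6: 1101011 → 1101001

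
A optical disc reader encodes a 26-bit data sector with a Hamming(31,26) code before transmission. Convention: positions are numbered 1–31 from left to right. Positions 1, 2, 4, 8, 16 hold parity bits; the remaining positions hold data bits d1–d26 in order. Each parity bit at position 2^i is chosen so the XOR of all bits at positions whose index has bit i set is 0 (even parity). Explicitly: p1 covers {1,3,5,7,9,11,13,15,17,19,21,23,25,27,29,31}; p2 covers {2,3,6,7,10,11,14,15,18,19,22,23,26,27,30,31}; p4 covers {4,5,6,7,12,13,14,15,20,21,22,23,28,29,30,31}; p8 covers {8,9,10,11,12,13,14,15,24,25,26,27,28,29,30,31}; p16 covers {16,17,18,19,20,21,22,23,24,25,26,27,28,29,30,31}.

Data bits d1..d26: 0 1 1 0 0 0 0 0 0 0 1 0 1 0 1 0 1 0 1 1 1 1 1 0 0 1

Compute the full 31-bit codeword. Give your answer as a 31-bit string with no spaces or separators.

1101110100000011010101011111001

Place data at non-parity positions: p1 p2 0 p4 1 1 0 p8 0 0 0 0 0 0 1 p16 0 1 0 1 0 1 0 1 1 1 1 1 0 0 1
p1 (pos 1,3,5,7,9,11,13,15,17,19,21,23,25,27,29,31): XOR of data positions = 0⊕1⊕0⊕0⊕0⊕0⊕1⊕0⊕0⊕0⊕0⊕1⊕1⊕0⊕1 = 1
p2 (pos 2,3,6,7,10,11,14,15,18,19,22,23,26,27,30,31): XOR of data positions = 0⊕1⊕0⊕0⊕0⊕0⊕1⊕1⊕0⊕1⊕0⊕1⊕1⊕0⊕1 = 1
p4 (pos 4,5,6,7,12,13,14,15,20,21,22,23,28,29,30,31): XOR of data positions = 1⊕1⊕0⊕0⊕0⊕0⊕1⊕1⊕0⊕1⊕0⊕1⊕0⊕0⊕1 = 1
p8 (pos 8,9,10,11,12,13,14,15,24,25,26,27,28,29,30,31): XOR of data positions = 0⊕0⊕0⊕0⊕0⊕0⊕1⊕1⊕1⊕1⊕1⊕1⊕0⊕0⊕1 = 1
p16 (pos 16,17,18,19,20,21,22,23,24,25,26,27,28,29,30,31): XOR of data positions = 0⊕1⊕0⊕1⊕0⊕1⊕0⊕1⊕1⊕1⊕1⊕1⊕0⊕0⊕1 = 1
Codeword: 1101110100000011010101011111001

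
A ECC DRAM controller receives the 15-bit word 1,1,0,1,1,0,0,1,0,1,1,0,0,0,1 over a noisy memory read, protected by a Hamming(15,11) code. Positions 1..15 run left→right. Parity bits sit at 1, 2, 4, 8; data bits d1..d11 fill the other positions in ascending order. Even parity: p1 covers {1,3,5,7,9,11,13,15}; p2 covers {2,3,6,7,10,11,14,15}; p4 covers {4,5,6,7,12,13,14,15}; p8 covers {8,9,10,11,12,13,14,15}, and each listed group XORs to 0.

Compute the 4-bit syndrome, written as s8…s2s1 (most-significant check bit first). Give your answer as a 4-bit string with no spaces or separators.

s1 (pos 1,3,5,7,9,11,13,15): 1⊕0⊕1⊕0⊕0⊕1⊕0⊕1 = 0
s2 (pos 2,3,6,7,10,11,14,15): 1⊕0⊕0⊕0⊕1⊕1⊕0⊕1 = 0
s4 (pos 4,5,6,7,12,13,14,15): 1⊕1⊕0⊕0⊕0⊕0⊕0⊕1 = 1
s8 (pos 8,9,10,11,12,13,14,15): 1⊕0⊕1⊕1⊕0⊕0⊕0⊕1 = 0
Syndrome s8…s1 = 0100 → error at position 4.

0100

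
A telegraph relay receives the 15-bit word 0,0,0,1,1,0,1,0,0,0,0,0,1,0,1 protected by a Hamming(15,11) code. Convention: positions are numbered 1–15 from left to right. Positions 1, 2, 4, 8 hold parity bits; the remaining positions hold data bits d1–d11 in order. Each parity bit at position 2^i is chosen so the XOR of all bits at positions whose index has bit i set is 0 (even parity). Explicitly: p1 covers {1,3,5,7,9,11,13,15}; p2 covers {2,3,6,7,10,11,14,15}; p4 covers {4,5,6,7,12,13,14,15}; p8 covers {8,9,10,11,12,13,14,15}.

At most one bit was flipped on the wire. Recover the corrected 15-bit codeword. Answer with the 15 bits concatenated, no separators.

000010100000101

s1 (pos 1,3,5,7,9,11,13,15): 0⊕0⊕1⊕1⊕0⊕0⊕1⊕1 = 0
s2 (pos 2,3,6,7,10,11,14,15): 0⊕0⊕0⊕1⊕0⊕0⊕0⊕1 = 0
s4 (pos 4,5,6,7,12,13,14,15): 1⊕1⊕0⊕1⊕0⊕1⊕0⊕1 = 1
s8 (pos 8,9,10,11,12,13,14,15): 0⊕0⊕0⊕0⊕0⊕1⊕0⊕1 = 0
Syndrome s8…s1 = 0100 → error at position 4.
Flip position 4: 000110100000101 → 000010100000101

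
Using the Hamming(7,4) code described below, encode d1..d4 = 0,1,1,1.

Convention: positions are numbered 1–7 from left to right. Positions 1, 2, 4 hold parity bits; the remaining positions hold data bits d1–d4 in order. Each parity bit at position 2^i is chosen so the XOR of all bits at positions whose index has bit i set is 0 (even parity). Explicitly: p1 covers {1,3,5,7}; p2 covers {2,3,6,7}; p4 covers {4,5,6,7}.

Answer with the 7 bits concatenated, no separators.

0001111

Place data at non-parity positions: p1 p2 0 p4 1 1 1
p1 (pos 1,3,5,7): XOR of data positions = 0⊕1⊕1 = 0
p2 (pos 2,3,6,7): XOR of data positions = 0⊕1⊕1 = 0
p4 (pos 4,5,6,7): XOR of data positions = 1⊕1⊕1 = 1
Codeword: 0001111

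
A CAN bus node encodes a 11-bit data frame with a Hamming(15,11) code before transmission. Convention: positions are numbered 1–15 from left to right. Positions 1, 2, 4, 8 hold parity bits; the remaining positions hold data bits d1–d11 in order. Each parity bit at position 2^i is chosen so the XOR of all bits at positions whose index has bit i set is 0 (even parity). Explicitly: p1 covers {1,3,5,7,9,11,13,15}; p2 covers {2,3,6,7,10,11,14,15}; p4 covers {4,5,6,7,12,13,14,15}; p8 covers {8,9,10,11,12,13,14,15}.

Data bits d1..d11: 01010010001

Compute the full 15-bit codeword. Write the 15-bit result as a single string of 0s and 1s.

010110100010001

Place data at non-parity positions: p1 p2 0 p4 1 0 1 p8 0 0 1 0 0 0 1
p1 (pos 1,3,5,7,9,11,13,15): XOR of data positions = 0⊕1⊕1⊕0⊕1⊕0⊕1 = 0
p2 (pos 2,3,6,7,10,11,14,15): XOR of data positions = 0⊕0⊕1⊕0⊕1⊕0⊕1 = 1
p4 (pos 4,5,6,7,12,13,14,15): XOR of data positions = 1⊕0⊕1⊕0⊕0⊕0⊕1 = 1
p8 (pos 8,9,10,11,12,13,14,15): XOR of data positions = 0⊕0⊕1⊕0⊕0⊕0⊕1 = 0
Codeword: 010110100010001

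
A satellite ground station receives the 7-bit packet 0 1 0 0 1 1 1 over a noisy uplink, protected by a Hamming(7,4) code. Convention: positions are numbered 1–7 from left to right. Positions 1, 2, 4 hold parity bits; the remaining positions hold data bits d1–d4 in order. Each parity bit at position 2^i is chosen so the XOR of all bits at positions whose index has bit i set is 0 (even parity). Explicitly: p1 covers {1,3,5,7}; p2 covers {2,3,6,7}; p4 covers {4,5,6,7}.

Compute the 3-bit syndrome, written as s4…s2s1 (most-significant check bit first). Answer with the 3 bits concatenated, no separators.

110

s1 (pos 1,3,5,7): 0⊕0⊕1⊕1 = 0
s2 (pos 2,3,6,7): 1⊕0⊕1⊕1 = 1
s4 (pos 4,5,6,7): 0⊕1⊕1⊕1 = 1
Syndrome s4…s1 = 110 → error at position 6.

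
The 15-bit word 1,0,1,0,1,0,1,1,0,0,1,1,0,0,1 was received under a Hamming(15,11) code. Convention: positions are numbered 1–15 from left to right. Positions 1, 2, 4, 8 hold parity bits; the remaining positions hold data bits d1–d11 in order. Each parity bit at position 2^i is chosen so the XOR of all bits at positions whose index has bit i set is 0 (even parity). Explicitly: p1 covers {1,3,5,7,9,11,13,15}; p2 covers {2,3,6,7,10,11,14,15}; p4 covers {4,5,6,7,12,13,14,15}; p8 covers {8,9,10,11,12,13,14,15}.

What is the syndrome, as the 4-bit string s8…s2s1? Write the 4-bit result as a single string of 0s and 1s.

0000

s1 (pos 1,3,5,7,9,11,13,15): 1⊕1⊕1⊕1⊕0⊕1⊕0⊕1 = 0
s2 (pos 2,3,6,7,10,11,14,15): 0⊕1⊕0⊕1⊕0⊕1⊕0⊕1 = 0
s4 (pos 4,5,6,7,12,13,14,15): 0⊕1⊕0⊕1⊕1⊕0⊕0⊕1 = 0
s8 (pos 8,9,10,11,12,13,14,15): 1⊕0⊕0⊕1⊕1⊕0⊕0⊕1 = 0
Syndrome s8…s1 = 0000 → no error.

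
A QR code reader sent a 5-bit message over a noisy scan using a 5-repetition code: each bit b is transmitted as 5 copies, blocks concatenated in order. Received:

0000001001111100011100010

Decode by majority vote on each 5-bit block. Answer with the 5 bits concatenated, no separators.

00110

Block 1 (00000): 0 ones → 0
Block 2 (01001): 2 ones → 0
Block 3 (11110): 4 ones → 1
Block 4 (00111): 3 ones → 1
Block 5 (00010): 1 one → 0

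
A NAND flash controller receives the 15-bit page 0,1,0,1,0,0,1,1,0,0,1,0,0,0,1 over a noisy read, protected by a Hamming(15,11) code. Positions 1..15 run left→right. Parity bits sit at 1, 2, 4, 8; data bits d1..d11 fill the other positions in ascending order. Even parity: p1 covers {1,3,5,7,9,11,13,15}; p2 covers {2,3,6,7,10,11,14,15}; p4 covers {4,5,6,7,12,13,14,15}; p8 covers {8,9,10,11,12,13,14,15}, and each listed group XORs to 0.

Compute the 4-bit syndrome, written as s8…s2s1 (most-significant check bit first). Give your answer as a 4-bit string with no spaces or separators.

s1 (pos 1,3,5,7,9,11,13,15): 0⊕0⊕0⊕1⊕0⊕1⊕0⊕1 = 1
s2 (pos 2,3,6,7,10,11,14,15): 1⊕0⊕0⊕1⊕0⊕1⊕0⊕1 = 0
s4 (pos 4,5,6,7,12,13,14,15): 1⊕0⊕0⊕1⊕0⊕0⊕0⊕1 = 1
s8 (pos 8,9,10,11,12,13,14,15): 1⊕0⊕0⊕1⊕0⊕0⊕0⊕1 = 1
Syndrome s8…s1 = 1101 → error at position 13.

1101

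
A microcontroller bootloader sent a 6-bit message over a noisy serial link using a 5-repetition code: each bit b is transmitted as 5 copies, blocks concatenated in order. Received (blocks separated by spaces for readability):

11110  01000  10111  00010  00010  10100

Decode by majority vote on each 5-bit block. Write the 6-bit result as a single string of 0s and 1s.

101000

Block 1 (11110): 4 ones → 1
Block 2 (01000): 1 one → 0
Block 3 (10111): 4 ones → 1
Block 4 (00010): 1 one → 0
Block 5 (00010): 1 one → 0
Block 6 (10100): 2 ones → 0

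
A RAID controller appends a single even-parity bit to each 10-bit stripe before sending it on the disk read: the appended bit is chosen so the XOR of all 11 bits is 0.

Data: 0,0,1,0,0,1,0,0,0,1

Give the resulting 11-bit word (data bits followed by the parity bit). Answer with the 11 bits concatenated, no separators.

XOR of the 10 data bits: 0⊕0⊕1⊕0⊕0⊕1⊕0⊕0⊕0⊕1 = 1
Parity bit = 1 (so all 11 bits XOR to 0).

00100100011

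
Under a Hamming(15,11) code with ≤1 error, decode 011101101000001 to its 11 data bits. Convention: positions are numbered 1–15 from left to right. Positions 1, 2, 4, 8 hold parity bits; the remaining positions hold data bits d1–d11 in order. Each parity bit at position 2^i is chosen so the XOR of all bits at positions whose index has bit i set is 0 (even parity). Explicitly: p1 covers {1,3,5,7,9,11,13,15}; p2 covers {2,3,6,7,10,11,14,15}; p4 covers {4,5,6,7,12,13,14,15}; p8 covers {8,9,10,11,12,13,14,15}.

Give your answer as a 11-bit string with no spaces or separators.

10111000001

s1 (pos 1,3,5,7,9,11,13,15): 0⊕1⊕0⊕1⊕1⊕0⊕0⊕1 = 0
s2 (pos 2,3,6,7,10,11,14,15): 1⊕1⊕1⊕1⊕0⊕0⊕0⊕1 = 1
s4 (pos 4,5,6,7,12,13,14,15): 1⊕0⊕1⊕1⊕0⊕0⊕0⊕1 = 0
s8 (pos 8,9,10,11,12,13,14,15): 0⊕1⊕0⊕0⊕0⊕0⊕0⊕1 = 0
Syndrome s8…s1 = 0010 → error at position 2.
Flip position 2: 011101101000001 → 001101101000001
Read data bits from positions 3,5,6,7,9,10,11,12,13,14,15: 10111000001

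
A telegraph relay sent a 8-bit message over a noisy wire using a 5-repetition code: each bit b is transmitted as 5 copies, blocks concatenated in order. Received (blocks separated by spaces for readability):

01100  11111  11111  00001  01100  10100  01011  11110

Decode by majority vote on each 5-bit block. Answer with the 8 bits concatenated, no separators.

Block 1 (01100): 2 ones → 0
Block 2 (11111): 5 ones → 1
Block 3 (11111): 5 ones → 1
Block 4 (00001): 1 one → 0
Block 5 (01100): 2 ones → 0
Block 6 (10100): 2 ones → 0
Block 7 (01011): 3 ones → 1
Block 8 (11110): 4 ones → 1

01100011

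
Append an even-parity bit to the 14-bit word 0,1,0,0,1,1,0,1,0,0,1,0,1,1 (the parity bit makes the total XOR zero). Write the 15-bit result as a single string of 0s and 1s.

XOR of the 14 data bits: 0⊕1⊕0⊕0⊕1⊕1⊕0⊕1⊕0⊕0⊕1⊕0⊕1⊕1 = 1
Parity bit = 1 (so all 15 bits XOR to 0).

010011010010111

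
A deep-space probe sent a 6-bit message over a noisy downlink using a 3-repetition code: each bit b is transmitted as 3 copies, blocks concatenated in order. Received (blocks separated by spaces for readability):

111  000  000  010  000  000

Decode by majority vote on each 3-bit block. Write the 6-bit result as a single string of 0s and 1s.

Block 1 (111): 3 ones → 1
Block 2 (000): 0 ones → 0
Block 3 (000): 0 ones → 0
Block 4 (010): 1 one → 0
Block 5 (000): 0 ones → 0
Block 6 (000): 0 ones → 0

100000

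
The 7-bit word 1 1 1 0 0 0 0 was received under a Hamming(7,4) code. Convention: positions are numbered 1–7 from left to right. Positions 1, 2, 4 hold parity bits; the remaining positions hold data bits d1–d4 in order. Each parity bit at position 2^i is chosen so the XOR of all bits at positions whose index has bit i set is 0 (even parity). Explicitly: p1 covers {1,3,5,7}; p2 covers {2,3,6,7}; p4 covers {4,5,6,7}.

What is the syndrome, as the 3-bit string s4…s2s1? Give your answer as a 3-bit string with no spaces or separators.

s1 (pos 1,3,5,7): 1⊕1⊕0⊕0 = 0
s2 (pos 2,3,6,7): 1⊕1⊕0⊕0 = 0
s4 (pos 4,5,6,7): 0⊕0⊕0⊕0 = 0
Syndrome s4…s1 = 000 → no error.

000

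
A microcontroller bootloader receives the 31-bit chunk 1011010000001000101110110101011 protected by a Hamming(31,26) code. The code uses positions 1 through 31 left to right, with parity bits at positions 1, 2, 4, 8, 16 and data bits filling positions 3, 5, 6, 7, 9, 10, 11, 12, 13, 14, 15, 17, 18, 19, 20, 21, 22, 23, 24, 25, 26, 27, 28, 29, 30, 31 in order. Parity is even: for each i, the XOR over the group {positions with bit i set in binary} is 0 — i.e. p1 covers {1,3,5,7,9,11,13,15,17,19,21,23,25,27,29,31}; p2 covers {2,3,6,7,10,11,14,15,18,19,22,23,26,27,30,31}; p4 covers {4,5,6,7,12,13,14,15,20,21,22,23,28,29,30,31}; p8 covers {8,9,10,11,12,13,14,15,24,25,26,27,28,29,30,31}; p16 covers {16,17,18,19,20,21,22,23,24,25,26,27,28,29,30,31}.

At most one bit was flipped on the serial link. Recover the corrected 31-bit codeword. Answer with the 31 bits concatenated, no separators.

1011000000001000101110110101011

s1 (pos 1,3,5,7,9,11,13,15,17,19,21,23,25,27,29,31): 1⊕1⊕0⊕0⊕0⊕0⊕1⊕0⊕1⊕1⊕1⊕1⊕0⊕0⊕0⊕1 = 0
s2 (pos 2,3,6,7,10,11,14,15,18,19,22,23,26,27,30,31): 0⊕1⊕1⊕0⊕0⊕0⊕0⊕0⊕0⊕1⊕0⊕1⊕1⊕0⊕1⊕1 = 1
s4 (pos 4,5,6,7,12,13,14,15,20,21,22,23,28,29,30,31): 1⊕0⊕1⊕0⊕0⊕1⊕0⊕0⊕1⊕1⊕0⊕1⊕1⊕0⊕1⊕1 = 1
s8 (pos 8,9,10,11,12,13,14,15,24,25,26,27,28,29,30,31): 0⊕0⊕0⊕0⊕0⊕1⊕0⊕0⊕1⊕0⊕1⊕0⊕1⊕0⊕1⊕1 = 0
s16 (pos 16,17,18,19,20,21,22,23,24,25,26,27,28,29,30,31): 0⊕1⊕0⊕1⊕1⊕1⊕0⊕1⊕1⊕0⊕1⊕0⊕1⊕0⊕1⊕1 = 0
Syndrome s16…s1 = 00110 → error at position 6.
Flip position 6: 1011010000001000101110110101011 → 1011000000001000101110110101011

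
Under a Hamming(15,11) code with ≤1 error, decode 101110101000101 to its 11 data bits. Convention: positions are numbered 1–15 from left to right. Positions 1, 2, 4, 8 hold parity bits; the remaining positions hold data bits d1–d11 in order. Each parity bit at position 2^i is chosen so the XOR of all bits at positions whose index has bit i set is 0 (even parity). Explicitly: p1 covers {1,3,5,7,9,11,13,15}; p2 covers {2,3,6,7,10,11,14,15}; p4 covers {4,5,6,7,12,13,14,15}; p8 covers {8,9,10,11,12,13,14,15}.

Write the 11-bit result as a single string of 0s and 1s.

11011000100

s1 (pos 1,3,5,7,9,11,13,15): 1⊕1⊕1⊕1⊕1⊕0⊕1⊕1 = 1
s2 (pos 2,3,6,7,10,11,14,15): 0⊕1⊕0⊕1⊕0⊕0⊕0⊕1 = 1
s4 (pos 4,5,6,7,12,13,14,15): 1⊕1⊕0⊕1⊕0⊕1⊕0⊕1 = 1
s8 (pos 8,9,10,11,12,13,14,15): 0⊕1⊕0⊕0⊕0⊕1⊕0⊕1 = 1
Syndrome s8…s1 = 1111 → error at position 15.
Flip position 15: 101110101000101 → 101110101000100
Read data bits from positions 3,5,6,7,9,10,11,12,13,14,15: 11011000100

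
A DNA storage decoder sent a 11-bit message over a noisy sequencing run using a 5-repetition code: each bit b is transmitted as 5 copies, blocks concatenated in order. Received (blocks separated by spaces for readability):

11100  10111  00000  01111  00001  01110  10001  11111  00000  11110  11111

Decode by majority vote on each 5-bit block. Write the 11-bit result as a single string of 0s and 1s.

Block 1 (11100): 3 ones → 1
Block 2 (10111): 4 ones → 1
Block 3 (00000): 0 ones → 0
Block 4 (01111): 4 ones → 1
Block 5 (00001): 1 one → 0
Block 6 (01110): 3 ones → 1
Block 7 (10001): 2 ones → 0
Block 8 (11111): 5 ones → 1
Block 9 (00000): 0 ones → 0
Block 10 (11110): 4 ones → 1
Block 11 (11111): 5 ones → 1

11010101011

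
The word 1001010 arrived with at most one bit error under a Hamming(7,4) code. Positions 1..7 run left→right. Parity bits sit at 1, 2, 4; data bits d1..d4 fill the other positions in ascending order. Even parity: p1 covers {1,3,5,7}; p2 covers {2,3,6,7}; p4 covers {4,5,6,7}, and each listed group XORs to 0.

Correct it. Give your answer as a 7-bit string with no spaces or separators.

s1 (pos 1,3,5,7): 1⊕0⊕0⊕0 = 1
s2 (pos 2,3,6,7): 0⊕0⊕1⊕0 = 1
s4 (pos 4,5,6,7): 1⊕0⊕1⊕0 = 0
Syndrome s4…s1 = 011 → error at position 3.
Flip position 3: 1001010 → 1011010

1011010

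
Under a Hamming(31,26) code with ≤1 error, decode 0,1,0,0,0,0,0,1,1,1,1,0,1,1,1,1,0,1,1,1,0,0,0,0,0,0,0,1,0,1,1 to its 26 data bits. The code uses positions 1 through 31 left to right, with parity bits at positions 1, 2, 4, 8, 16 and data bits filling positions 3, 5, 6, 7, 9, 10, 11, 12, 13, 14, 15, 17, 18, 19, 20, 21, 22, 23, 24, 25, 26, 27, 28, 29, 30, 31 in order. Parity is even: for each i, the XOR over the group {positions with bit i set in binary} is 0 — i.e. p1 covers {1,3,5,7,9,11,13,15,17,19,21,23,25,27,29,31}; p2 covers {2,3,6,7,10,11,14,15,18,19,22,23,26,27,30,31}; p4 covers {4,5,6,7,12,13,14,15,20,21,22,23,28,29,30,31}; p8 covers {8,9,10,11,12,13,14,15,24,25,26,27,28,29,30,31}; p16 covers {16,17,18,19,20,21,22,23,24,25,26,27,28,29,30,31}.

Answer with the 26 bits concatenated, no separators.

s1 (pos 1,3,5,7,9,11,13,15,17,19,21,23,25,27,29,31): 0⊕0⊕0⊕0⊕1⊕1⊕1⊕1⊕0⊕1⊕0⊕0⊕0⊕0⊕0⊕1 = 0
s2 (pos 2,3,6,7,10,11,14,15,18,19,22,23,26,27,30,31): 1⊕0⊕0⊕0⊕1⊕1⊕1⊕1⊕1⊕1⊕0⊕0⊕0⊕0⊕1⊕1 = 1
s4 (pos 4,5,6,7,12,13,14,15,20,21,22,23,28,29,30,31): 0⊕0⊕0⊕0⊕0⊕1⊕1⊕1⊕1⊕0⊕0⊕0⊕1⊕0⊕1⊕1 = 1
s8 (pos 8,9,10,11,12,13,14,15,24,25,26,27,28,29,30,31): 1⊕1⊕1⊕1⊕0⊕1⊕1⊕1⊕0⊕0⊕0⊕0⊕1⊕0⊕1⊕1 = 0
s16 (pos 16,17,18,19,20,21,22,23,24,25,26,27,28,29,30,31): 1⊕0⊕1⊕1⊕1⊕0⊕0⊕0⊕0⊕0⊕0⊕0⊕1⊕0⊕1⊕1 = 1
Syndrome s16…s1 = 10110 → error at position 22.
Flip position 22: 0100000111101111011100000001011 → 0100000111101111011101000001011
Read data bits from positions 3,5,6,7,9,10,11,12,13,14,15,17,18,19,20,21,22,23,24,25,26,27,28,29,30,31: 00001110111011101000001011

00001110111011101000001011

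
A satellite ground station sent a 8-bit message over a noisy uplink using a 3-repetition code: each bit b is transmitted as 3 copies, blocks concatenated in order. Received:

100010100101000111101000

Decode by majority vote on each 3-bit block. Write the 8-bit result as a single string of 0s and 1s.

00010110

Block 1 (100): 1 one → 0
Block 2 (010): 1 one → 0
Block 3 (100): 1 one → 0
Block 4 (101): 2 ones → 1
Block 5 (000): 0 ones → 0
Block 6 (111): 3 ones → 1
Block 7 (101): 2 ones → 1
Block 8 (000): 0 ones → 0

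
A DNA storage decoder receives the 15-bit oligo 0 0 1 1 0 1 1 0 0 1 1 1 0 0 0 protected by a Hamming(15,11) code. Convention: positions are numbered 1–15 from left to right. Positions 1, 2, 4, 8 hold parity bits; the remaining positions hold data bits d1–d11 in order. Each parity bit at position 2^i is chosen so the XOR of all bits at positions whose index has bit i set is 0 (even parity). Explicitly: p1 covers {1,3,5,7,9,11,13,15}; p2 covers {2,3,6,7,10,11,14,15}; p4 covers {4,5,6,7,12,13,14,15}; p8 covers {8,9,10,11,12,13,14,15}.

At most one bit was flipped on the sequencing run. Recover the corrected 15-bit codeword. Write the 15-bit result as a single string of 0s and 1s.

001101100101000

s1 (pos 1,3,5,7,9,11,13,15): 0⊕1⊕0⊕1⊕0⊕1⊕0⊕0 = 1
s2 (pos 2,3,6,7,10,11,14,15): 0⊕1⊕1⊕1⊕1⊕1⊕0⊕0 = 1
s4 (pos 4,5,6,7,12,13,14,15): 1⊕0⊕1⊕1⊕1⊕0⊕0⊕0 = 0
s8 (pos 8,9,10,11,12,13,14,15): 0⊕0⊕1⊕1⊕1⊕0⊕0⊕0 = 1
Syndrome s8…s1 = 1011 → error at position 11.
Flip position 11: 001101100111000 → 001101100101000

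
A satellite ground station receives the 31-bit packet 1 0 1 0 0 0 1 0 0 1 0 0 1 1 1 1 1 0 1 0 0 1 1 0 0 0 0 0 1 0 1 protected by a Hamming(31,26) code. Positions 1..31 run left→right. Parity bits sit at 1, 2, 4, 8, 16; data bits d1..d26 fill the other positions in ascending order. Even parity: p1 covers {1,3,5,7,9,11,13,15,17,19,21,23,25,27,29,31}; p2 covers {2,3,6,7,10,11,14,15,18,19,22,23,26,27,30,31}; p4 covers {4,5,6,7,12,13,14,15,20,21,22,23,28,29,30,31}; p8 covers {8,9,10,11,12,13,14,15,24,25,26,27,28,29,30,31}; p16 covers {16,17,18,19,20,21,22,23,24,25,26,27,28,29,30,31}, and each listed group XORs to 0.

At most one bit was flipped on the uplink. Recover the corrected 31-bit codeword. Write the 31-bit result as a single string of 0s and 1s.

s1 (pos 1,3,5,7,9,11,13,15,17,19,21,23,25,27,29,31): 1⊕1⊕0⊕1⊕0⊕0⊕1⊕1⊕1⊕1⊕0⊕1⊕0⊕0⊕1⊕1 = 0
s2 (pos 2,3,6,7,10,11,14,15,18,19,22,23,26,27,30,31): 0⊕1⊕0⊕1⊕1⊕0⊕1⊕1⊕0⊕1⊕1⊕1⊕0⊕0⊕0⊕1 = 1
s4 (pos 4,5,6,7,12,13,14,15,20,21,22,23,28,29,30,31): 0⊕0⊕0⊕1⊕0⊕1⊕1⊕1⊕0⊕0⊕1⊕1⊕0⊕1⊕0⊕1 = 0
s8 (pos 8,9,10,11,12,13,14,15,24,25,26,27,28,29,30,31): 0⊕0⊕1⊕0⊕0⊕1⊕1⊕1⊕0⊕0⊕0⊕0⊕0⊕1⊕0⊕1 = 0
s16 (pos 16,17,18,19,20,21,22,23,24,25,26,27,28,29,30,31): 1⊕1⊕0⊕1⊕0⊕0⊕1⊕1⊕0⊕0⊕0⊕0⊕0⊕1⊕0⊕1 = 1
Syndrome s16…s1 = 10010 → error at position 18.
Flip position 18: 1010001001001111101001100000101 → 1010001001001111111001100000101

1010001001001111111001100000101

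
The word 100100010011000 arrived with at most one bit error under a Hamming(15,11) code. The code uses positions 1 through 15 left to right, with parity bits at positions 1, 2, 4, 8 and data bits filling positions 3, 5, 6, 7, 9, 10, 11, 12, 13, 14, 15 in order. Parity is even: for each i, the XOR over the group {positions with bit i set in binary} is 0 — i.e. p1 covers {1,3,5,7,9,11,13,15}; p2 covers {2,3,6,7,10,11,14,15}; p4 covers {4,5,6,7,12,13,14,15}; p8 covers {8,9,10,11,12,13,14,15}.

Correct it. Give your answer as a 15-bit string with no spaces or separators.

100100010111000

s1 (pos 1,3,5,7,9,11,13,15): 1⊕0⊕0⊕0⊕0⊕1⊕0⊕0 = 0
s2 (pos 2,3,6,7,10,11,14,15): 0⊕0⊕0⊕0⊕0⊕1⊕0⊕0 = 1
s4 (pos 4,5,6,7,12,13,14,15): 1⊕0⊕0⊕0⊕1⊕0⊕0⊕0 = 0
s8 (pos 8,9,10,11,12,13,14,15): 1⊕0⊕0⊕1⊕1⊕0⊕0⊕0 = 1
Syndrome s8…s1 = 1010 → error at position 10.
Flip position 10: 100100010011000 → 100100010111000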